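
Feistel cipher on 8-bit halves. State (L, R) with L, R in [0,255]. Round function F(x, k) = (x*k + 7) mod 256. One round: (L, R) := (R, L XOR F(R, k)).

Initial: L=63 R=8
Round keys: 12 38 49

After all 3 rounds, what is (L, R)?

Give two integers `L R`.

Round 1 (k=12): L=8 R=88
Round 2 (k=38): L=88 R=31
Round 3 (k=49): L=31 R=174

Answer: 31 174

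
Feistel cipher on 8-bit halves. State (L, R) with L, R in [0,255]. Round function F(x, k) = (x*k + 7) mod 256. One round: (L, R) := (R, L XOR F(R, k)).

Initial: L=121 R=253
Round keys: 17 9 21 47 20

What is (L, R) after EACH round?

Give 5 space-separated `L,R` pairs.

Answer: 253,173 173,225 225,209 209,135 135,66

Derivation:
Round 1 (k=17): L=253 R=173
Round 2 (k=9): L=173 R=225
Round 3 (k=21): L=225 R=209
Round 4 (k=47): L=209 R=135
Round 5 (k=20): L=135 R=66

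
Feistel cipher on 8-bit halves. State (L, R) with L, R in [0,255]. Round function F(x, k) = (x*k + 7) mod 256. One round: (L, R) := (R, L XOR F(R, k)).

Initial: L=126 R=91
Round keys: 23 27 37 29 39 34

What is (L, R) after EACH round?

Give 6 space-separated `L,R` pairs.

Answer: 91,74 74,142 142,199 199,28 28,140 140,131

Derivation:
Round 1 (k=23): L=91 R=74
Round 2 (k=27): L=74 R=142
Round 3 (k=37): L=142 R=199
Round 4 (k=29): L=199 R=28
Round 5 (k=39): L=28 R=140
Round 6 (k=34): L=140 R=131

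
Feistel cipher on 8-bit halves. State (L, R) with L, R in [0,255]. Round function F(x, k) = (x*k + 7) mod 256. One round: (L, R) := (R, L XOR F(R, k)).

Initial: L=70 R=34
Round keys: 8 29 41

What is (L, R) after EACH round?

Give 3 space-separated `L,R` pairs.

Answer: 34,81 81,22 22,220

Derivation:
Round 1 (k=8): L=34 R=81
Round 2 (k=29): L=81 R=22
Round 3 (k=41): L=22 R=220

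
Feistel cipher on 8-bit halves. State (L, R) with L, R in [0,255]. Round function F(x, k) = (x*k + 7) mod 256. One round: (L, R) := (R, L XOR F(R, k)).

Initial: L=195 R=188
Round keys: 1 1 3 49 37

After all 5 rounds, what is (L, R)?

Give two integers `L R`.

Round 1 (k=1): L=188 R=0
Round 2 (k=1): L=0 R=187
Round 3 (k=3): L=187 R=56
Round 4 (k=49): L=56 R=4
Round 5 (k=37): L=4 R=163

Answer: 4 163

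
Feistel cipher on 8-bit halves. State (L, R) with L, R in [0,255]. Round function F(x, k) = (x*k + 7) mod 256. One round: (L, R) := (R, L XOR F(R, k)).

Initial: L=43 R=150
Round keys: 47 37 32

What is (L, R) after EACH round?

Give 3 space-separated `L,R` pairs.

Round 1 (k=47): L=150 R=186
Round 2 (k=37): L=186 R=127
Round 3 (k=32): L=127 R=93

Answer: 150,186 186,127 127,93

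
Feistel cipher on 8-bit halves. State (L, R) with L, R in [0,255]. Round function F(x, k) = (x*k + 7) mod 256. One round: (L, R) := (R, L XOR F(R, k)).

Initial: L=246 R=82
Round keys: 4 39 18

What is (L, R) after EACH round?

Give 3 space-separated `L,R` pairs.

Answer: 82,185 185,100 100,182

Derivation:
Round 1 (k=4): L=82 R=185
Round 2 (k=39): L=185 R=100
Round 3 (k=18): L=100 R=182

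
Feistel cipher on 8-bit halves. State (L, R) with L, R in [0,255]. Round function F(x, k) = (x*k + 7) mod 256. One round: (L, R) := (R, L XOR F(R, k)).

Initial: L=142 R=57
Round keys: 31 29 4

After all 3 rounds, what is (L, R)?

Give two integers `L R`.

Answer: 222 31

Derivation:
Round 1 (k=31): L=57 R=96
Round 2 (k=29): L=96 R=222
Round 3 (k=4): L=222 R=31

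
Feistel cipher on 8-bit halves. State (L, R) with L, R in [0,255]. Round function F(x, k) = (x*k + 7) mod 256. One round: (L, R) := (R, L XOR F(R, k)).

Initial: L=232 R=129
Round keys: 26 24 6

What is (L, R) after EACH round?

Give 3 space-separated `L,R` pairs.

Round 1 (k=26): L=129 R=201
Round 2 (k=24): L=201 R=94
Round 3 (k=6): L=94 R=242

Answer: 129,201 201,94 94,242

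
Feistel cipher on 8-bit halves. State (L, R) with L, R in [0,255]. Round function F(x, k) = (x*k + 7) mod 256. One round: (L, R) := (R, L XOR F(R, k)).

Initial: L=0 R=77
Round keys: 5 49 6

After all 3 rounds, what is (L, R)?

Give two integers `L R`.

Answer: 66 27

Derivation:
Round 1 (k=5): L=77 R=136
Round 2 (k=49): L=136 R=66
Round 3 (k=6): L=66 R=27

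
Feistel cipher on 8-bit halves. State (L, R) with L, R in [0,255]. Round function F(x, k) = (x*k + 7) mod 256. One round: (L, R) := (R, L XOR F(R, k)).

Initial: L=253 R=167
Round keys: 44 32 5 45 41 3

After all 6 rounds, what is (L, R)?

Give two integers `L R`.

Round 1 (k=44): L=167 R=70
Round 2 (k=32): L=70 R=96
Round 3 (k=5): L=96 R=161
Round 4 (k=45): L=161 R=52
Round 5 (k=41): L=52 R=250
Round 6 (k=3): L=250 R=193

Answer: 250 193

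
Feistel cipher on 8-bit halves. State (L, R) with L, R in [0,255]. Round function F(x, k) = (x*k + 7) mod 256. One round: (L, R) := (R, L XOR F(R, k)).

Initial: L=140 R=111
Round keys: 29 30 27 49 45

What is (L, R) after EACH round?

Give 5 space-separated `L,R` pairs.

Answer: 111,22 22,244 244,213 213,56 56,10

Derivation:
Round 1 (k=29): L=111 R=22
Round 2 (k=30): L=22 R=244
Round 3 (k=27): L=244 R=213
Round 4 (k=49): L=213 R=56
Round 5 (k=45): L=56 R=10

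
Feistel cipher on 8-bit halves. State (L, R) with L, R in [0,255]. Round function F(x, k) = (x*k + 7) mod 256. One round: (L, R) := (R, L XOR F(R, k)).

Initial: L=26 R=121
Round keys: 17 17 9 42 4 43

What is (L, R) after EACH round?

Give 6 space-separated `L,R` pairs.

Answer: 121,10 10,200 200,5 5,17 17,78 78,48

Derivation:
Round 1 (k=17): L=121 R=10
Round 2 (k=17): L=10 R=200
Round 3 (k=9): L=200 R=5
Round 4 (k=42): L=5 R=17
Round 5 (k=4): L=17 R=78
Round 6 (k=43): L=78 R=48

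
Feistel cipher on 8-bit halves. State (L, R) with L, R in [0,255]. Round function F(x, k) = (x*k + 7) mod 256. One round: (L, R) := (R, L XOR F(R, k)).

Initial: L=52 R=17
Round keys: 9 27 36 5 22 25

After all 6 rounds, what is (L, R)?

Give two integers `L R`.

Round 1 (k=9): L=17 R=148
Round 2 (k=27): L=148 R=178
Round 3 (k=36): L=178 R=155
Round 4 (k=5): L=155 R=188
Round 5 (k=22): L=188 R=180
Round 6 (k=25): L=180 R=39

Answer: 180 39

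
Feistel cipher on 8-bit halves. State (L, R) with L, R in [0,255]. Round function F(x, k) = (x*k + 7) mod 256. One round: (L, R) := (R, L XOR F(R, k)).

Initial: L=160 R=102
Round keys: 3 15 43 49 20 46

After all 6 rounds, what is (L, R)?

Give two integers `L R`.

Answer: 253 216

Derivation:
Round 1 (k=3): L=102 R=153
Round 2 (k=15): L=153 R=152
Round 3 (k=43): L=152 R=22
Round 4 (k=49): L=22 R=165
Round 5 (k=20): L=165 R=253
Round 6 (k=46): L=253 R=216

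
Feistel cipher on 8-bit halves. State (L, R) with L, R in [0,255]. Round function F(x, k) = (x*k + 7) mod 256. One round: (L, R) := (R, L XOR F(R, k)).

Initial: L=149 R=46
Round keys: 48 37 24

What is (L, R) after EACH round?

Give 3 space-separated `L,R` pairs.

Round 1 (k=48): L=46 R=50
Round 2 (k=37): L=50 R=111
Round 3 (k=24): L=111 R=93

Answer: 46,50 50,111 111,93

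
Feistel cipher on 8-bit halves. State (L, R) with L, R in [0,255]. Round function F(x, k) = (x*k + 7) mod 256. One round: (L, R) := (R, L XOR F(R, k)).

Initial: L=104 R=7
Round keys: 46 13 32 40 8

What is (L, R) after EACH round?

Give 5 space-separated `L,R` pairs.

Answer: 7,33 33,179 179,70 70,68 68,97

Derivation:
Round 1 (k=46): L=7 R=33
Round 2 (k=13): L=33 R=179
Round 3 (k=32): L=179 R=70
Round 4 (k=40): L=70 R=68
Round 5 (k=8): L=68 R=97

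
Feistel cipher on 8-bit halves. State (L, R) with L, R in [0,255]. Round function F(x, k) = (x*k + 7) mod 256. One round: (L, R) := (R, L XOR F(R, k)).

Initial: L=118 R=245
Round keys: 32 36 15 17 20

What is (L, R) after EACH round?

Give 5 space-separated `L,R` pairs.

Answer: 245,209 209,158 158,152 152,129 129,131

Derivation:
Round 1 (k=32): L=245 R=209
Round 2 (k=36): L=209 R=158
Round 3 (k=15): L=158 R=152
Round 4 (k=17): L=152 R=129
Round 5 (k=20): L=129 R=131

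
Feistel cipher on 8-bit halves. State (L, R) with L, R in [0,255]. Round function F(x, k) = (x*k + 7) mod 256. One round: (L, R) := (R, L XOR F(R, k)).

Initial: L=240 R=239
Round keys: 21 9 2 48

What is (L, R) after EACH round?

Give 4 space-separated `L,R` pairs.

Round 1 (k=21): L=239 R=82
Round 2 (k=9): L=82 R=6
Round 3 (k=2): L=6 R=65
Round 4 (k=48): L=65 R=49

Answer: 239,82 82,6 6,65 65,49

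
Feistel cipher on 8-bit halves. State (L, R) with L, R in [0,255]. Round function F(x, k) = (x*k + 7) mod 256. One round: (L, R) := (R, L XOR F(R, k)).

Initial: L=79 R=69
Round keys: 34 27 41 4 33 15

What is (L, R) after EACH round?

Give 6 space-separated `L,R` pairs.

Round 1 (k=34): L=69 R=126
Round 2 (k=27): L=126 R=20
Round 3 (k=41): L=20 R=69
Round 4 (k=4): L=69 R=15
Round 5 (k=33): L=15 R=179
Round 6 (k=15): L=179 R=139

Answer: 69,126 126,20 20,69 69,15 15,179 179,139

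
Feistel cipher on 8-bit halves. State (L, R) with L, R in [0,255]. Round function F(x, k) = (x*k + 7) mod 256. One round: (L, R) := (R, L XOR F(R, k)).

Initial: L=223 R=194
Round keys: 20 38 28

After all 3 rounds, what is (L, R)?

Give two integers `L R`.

Answer: 101 227

Derivation:
Round 1 (k=20): L=194 R=240
Round 2 (k=38): L=240 R=101
Round 3 (k=28): L=101 R=227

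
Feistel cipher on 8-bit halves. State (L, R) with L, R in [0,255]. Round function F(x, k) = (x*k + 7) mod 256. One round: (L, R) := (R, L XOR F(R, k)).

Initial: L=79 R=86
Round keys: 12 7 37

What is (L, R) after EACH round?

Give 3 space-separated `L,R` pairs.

Answer: 86,64 64,145 145,188

Derivation:
Round 1 (k=12): L=86 R=64
Round 2 (k=7): L=64 R=145
Round 3 (k=37): L=145 R=188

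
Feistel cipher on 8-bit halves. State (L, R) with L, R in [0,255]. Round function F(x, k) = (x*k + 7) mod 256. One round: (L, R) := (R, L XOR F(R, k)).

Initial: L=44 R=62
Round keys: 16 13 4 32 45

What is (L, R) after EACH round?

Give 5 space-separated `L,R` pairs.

Answer: 62,203 203,104 104,108 108,239 239,102

Derivation:
Round 1 (k=16): L=62 R=203
Round 2 (k=13): L=203 R=104
Round 3 (k=4): L=104 R=108
Round 4 (k=32): L=108 R=239
Round 5 (k=45): L=239 R=102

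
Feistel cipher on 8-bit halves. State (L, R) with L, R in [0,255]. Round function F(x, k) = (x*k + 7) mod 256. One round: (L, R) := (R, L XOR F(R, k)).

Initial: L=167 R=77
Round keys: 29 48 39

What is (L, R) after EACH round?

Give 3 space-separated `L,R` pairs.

Answer: 77,103 103,26 26,154

Derivation:
Round 1 (k=29): L=77 R=103
Round 2 (k=48): L=103 R=26
Round 3 (k=39): L=26 R=154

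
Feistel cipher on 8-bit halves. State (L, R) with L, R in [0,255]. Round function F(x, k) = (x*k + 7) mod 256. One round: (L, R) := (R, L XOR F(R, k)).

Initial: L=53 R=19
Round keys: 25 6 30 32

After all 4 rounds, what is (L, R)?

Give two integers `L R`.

Round 1 (k=25): L=19 R=215
Round 2 (k=6): L=215 R=2
Round 3 (k=30): L=2 R=148
Round 4 (k=32): L=148 R=133

Answer: 148 133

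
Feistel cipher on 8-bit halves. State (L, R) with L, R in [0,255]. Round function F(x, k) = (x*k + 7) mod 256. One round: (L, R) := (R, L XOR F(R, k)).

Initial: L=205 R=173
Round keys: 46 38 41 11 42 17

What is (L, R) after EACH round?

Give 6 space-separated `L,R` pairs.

Round 1 (k=46): L=173 R=208
Round 2 (k=38): L=208 R=74
Round 3 (k=41): L=74 R=49
Round 4 (k=11): L=49 R=104
Round 5 (k=42): L=104 R=38
Round 6 (k=17): L=38 R=229

Answer: 173,208 208,74 74,49 49,104 104,38 38,229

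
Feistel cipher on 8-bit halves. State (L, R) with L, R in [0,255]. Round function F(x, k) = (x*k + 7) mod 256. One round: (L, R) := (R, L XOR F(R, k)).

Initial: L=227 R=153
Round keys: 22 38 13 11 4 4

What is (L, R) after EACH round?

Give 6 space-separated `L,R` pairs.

Answer: 153,206 206,2 2,239 239,78 78,208 208,9

Derivation:
Round 1 (k=22): L=153 R=206
Round 2 (k=38): L=206 R=2
Round 3 (k=13): L=2 R=239
Round 4 (k=11): L=239 R=78
Round 5 (k=4): L=78 R=208
Round 6 (k=4): L=208 R=9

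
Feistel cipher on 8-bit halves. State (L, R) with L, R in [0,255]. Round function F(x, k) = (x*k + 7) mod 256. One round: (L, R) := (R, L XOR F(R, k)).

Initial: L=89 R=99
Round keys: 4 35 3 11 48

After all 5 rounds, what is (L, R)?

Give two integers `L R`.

Round 1 (k=4): L=99 R=202
Round 2 (k=35): L=202 R=198
Round 3 (k=3): L=198 R=147
Round 4 (k=11): L=147 R=158
Round 5 (k=48): L=158 R=52

Answer: 158 52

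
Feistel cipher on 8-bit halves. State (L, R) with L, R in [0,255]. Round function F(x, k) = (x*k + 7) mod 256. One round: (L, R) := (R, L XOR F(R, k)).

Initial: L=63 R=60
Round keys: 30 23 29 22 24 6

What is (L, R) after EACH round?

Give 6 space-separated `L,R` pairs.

Round 1 (k=30): L=60 R=48
Round 2 (k=23): L=48 R=107
Round 3 (k=29): L=107 R=22
Round 4 (k=22): L=22 R=128
Round 5 (k=24): L=128 R=17
Round 6 (k=6): L=17 R=237

Answer: 60,48 48,107 107,22 22,128 128,17 17,237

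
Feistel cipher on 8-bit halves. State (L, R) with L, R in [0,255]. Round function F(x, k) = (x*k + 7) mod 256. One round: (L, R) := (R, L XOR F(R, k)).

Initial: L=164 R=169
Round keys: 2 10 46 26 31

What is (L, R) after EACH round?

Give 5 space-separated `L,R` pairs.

Round 1 (k=2): L=169 R=253
Round 2 (k=10): L=253 R=64
Round 3 (k=46): L=64 R=122
Round 4 (k=26): L=122 R=43
Round 5 (k=31): L=43 R=70

Answer: 169,253 253,64 64,122 122,43 43,70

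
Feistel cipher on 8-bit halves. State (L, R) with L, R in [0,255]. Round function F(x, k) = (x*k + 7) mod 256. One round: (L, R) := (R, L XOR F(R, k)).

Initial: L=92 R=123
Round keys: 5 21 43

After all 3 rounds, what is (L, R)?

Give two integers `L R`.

Answer: 90 23

Derivation:
Round 1 (k=5): L=123 R=50
Round 2 (k=21): L=50 R=90
Round 3 (k=43): L=90 R=23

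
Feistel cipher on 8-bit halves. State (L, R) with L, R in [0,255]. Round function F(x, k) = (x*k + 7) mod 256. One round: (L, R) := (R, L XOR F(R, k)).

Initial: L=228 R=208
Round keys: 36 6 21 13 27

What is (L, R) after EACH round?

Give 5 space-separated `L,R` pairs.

Answer: 208,163 163,9 9,103 103,75 75,151

Derivation:
Round 1 (k=36): L=208 R=163
Round 2 (k=6): L=163 R=9
Round 3 (k=21): L=9 R=103
Round 4 (k=13): L=103 R=75
Round 5 (k=27): L=75 R=151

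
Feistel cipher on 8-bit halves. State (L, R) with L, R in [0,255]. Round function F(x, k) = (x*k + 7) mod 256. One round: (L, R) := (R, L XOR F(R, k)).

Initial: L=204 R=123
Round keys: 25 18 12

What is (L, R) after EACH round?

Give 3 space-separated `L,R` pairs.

Answer: 123,198 198,136 136,161

Derivation:
Round 1 (k=25): L=123 R=198
Round 2 (k=18): L=198 R=136
Round 3 (k=12): L=136 R=161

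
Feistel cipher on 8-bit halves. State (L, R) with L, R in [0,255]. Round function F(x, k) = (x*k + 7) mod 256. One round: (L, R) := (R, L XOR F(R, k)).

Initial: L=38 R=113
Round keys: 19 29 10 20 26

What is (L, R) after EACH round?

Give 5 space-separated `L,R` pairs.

Answer: 113,76 76,210 210,119 119,129 129,86

Derivation:
Round 1 (k=19): L=113 R=76
Round 2 (k=29): L=76 R=210
Round 3 (k=10): L=210 R=119
Round 4 (k=20): L=119 R=129
Round 5 (k=26): L=129 R=86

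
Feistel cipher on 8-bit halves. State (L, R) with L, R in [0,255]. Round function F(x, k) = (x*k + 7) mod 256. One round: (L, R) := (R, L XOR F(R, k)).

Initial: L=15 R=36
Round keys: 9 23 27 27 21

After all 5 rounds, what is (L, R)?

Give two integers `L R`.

Answer: 128 7

Derivation:
Round 1 (k=9): L=36 R=68
Round 2 (k=23): L=68 R=7
Round 3 (k=27): L=7 R=128
Round 4 (k=27): L=128 R=128
Round 5 (k=21): L=128 R=7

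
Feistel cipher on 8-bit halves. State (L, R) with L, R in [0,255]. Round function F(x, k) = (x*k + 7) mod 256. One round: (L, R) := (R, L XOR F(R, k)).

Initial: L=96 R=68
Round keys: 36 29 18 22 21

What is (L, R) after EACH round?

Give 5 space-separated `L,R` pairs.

Round 1 (k=36): L=68 R=247
Round 2 (k=29): L=247 R=70
Round 3 (k=18): L=70 R=4
Round 4 (k=22): L=4 R=25
Round 5 (k=21): L=25 R=16

Answer: 68,247 247,70 70,4 4,25 25,16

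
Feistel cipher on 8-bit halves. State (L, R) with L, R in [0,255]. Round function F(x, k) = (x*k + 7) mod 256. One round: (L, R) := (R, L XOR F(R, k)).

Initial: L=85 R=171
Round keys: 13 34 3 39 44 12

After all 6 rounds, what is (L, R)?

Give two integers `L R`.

Round 1 (k=13): L=171 R=227
Round 2 (k=34): L=227 R=134
Round 3 (k=3): L=134 R=122
Round 4 (k=39): L=122 R=27
Round 5 (k=44): L=27 R=209
Round 6 (k=12): L=209 R=200

Answer: 209 200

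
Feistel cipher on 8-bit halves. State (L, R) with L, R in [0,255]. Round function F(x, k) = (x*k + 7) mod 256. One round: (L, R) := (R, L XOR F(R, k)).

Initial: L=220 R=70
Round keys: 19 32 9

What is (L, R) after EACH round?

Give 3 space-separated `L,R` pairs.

Round 1 (k=19): L=70 R=229
Round 2 (k=32): L=229 R=225
Round 3 (k=9): L=225 R=21

Answer: 70,229 229,225 225,21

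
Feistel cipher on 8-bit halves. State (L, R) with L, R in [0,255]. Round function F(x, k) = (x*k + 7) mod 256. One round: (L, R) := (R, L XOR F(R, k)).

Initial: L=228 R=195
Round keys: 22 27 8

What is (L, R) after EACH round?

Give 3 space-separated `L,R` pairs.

Round 1 (k=22): L=195 R=45
Round 2 (k=27): L=45 R=5
Round 3 (k=8): L=5 R=2

Answer: 195,45 45,5 5,2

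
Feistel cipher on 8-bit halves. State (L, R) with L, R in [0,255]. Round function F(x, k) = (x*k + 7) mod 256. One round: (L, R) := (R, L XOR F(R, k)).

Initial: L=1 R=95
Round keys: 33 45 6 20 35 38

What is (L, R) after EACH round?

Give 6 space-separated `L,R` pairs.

Round 1 (k=33): L=95 R=71
Round 2 (k=45): L=71 R=221
Round 3 (k=6): L=221 R=114
Round 4 (k=20): L=114 R=50
Round 5 (k=35): L=50 R=175
Round 6 (k=38): L=175 R=51

Answer: 95,71 71,221 221,114 114,50 50,175 175,51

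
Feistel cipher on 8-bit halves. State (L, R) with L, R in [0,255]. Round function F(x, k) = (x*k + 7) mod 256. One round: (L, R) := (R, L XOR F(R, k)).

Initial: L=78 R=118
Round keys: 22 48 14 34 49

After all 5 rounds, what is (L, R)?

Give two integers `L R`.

Answer: 102 253

Derivation:
Round 1 (k=22): L=118 R=101
Round 2 (k=48): L=101 R=129
Round 3 (k=14): L=129 R=112
Round 4 (k=34): L=112 R=102
Round 5 (k=49): L=102 R=253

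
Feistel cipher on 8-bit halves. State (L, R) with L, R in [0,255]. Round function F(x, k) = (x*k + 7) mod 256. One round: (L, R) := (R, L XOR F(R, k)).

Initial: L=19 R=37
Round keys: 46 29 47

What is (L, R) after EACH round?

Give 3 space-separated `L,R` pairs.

Answer: 37,190 190,168 168,97

Derivation:
Round 1 (k=46): L=37 R=190
Round 2 (k=29): L=190 R=168
Round 3 (k=47): L=168 R=97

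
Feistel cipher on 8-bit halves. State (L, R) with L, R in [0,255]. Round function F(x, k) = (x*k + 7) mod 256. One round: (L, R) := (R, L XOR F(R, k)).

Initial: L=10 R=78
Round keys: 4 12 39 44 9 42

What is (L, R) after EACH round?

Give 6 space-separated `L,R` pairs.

Round 1 (k=4): L=78 R=53
Round 2 (k=12): L=53 R=205
Round 3 (k=39): L=205 R=119
Round 4 (k=44): L=119 R=182
Round 5 (k=9): L=182 R=26
Round 6 (k=42): L=26 R=253

Answer: 78,53 53,205 205,119 119,182 182,26 26,253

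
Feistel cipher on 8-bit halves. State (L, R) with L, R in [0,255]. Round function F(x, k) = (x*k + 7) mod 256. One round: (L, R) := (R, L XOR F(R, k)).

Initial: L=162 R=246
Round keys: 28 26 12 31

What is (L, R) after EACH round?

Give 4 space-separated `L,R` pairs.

Answer: 246,77 77,47 47,118 118,126

Derivation:
Round 1 (k=28): L=246 R=77
Round 2 (k=26): L=77 R=47
Round 3 (k=12): L=47 R=118
Round 4 (k=31): L=118 R=126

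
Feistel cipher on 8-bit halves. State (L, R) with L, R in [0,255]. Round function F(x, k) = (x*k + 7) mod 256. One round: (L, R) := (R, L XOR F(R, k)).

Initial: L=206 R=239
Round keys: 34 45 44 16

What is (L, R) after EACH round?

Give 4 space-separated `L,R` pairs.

Round 1 (k=34): L=239 R=11
Round 2 (k=45): L=11 R=25
Round 3 (k=44): L=25 R=88
Round 4 (k=16): L=88 R=158

Answer: 239,11 11,25 25,88 88,158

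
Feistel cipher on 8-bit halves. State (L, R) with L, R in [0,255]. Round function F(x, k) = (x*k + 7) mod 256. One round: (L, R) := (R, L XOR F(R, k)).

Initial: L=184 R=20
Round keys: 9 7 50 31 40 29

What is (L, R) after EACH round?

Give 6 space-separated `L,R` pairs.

Answer: 20,3 3,8 8,148 148,251 251,171 171,157

Derivation:
Round 1 (k=9): L=20 R=3
Round 2 (k=7): L=3 R=8
Round 3 (k=50): L=8 R=148
Round 4 (k=31): L=148 R=251
Round 5 (k=40): L=251 R=171
Round 6 (k=29): L=171 R=157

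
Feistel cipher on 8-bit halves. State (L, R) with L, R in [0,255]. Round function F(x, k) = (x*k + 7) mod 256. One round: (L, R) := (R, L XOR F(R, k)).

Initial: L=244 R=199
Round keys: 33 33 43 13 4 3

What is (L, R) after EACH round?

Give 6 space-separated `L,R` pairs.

Answer: 199,90 90,102 102,115 115,184 184,148 148,123

Derivation:
Round 1 (k=33): L=199 R=90
Round 2 (k=33): L=90 R=102
Round 3 (k=43): L=102 R=115
Round 4 (k=13): L=115 R=184
Round 5 (k=4): L=184 R=148
Round 6 (k=3): L=148 R=123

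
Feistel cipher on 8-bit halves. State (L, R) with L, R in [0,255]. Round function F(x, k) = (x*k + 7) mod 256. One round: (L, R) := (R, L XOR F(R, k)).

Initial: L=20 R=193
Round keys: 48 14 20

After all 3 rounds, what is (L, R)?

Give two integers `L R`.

Answer: 48 228

Derivation:
Round 1 (k=48): L=193 R=35
Round 2 (k=14): L=35 R=48
Round 3 (k=20): L=48 R=228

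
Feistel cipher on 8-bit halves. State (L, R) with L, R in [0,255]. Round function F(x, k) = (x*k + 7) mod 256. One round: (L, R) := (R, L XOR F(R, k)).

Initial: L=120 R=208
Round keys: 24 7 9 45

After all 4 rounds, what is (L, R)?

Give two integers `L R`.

Round 1 (k=24): L=208 R=255
Round 2 (k=7): L=255 R=208
Round 3 (k=9): L=208 R=168
Round 4 (k=45): L=168 R=95

Answer: 168 95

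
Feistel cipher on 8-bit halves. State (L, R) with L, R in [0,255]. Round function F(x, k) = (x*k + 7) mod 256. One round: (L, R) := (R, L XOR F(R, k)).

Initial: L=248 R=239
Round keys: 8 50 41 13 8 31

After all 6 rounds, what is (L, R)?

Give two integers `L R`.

Round 1 (k=8): L=239 R=135
Round 2 (k=50): L=135 R=138
Round 3 (k=41): L=138 R=166
Round 4 (k=13): L=166 R=255
Round 5 (k=8): L=255 R=89
Round 6 (k=31): L=89 R=49

Answer: 89 49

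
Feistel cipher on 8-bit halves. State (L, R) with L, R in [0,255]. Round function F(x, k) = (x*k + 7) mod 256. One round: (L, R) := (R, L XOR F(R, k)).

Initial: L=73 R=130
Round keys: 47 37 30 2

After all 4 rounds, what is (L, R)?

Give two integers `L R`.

Answer: 201 248

Derivation:
Round 1 (k=47): L=130 R=172
Round 2 (k=37): L=172 R=97
Round 3 (k=30): L=97 R=201
Round 4 (k=2): L=201 R=248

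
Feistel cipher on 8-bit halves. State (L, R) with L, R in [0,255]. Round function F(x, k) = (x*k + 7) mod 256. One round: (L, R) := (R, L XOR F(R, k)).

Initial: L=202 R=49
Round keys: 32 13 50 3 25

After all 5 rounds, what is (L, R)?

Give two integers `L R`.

Round 1 (k=32): L=49 R=237
Round 2 (k=13): L=237 R=33
Round 3 (k=50): L=33 R=148
Round 4 (k=3): L=148 R=226
Round 5 (k=25): L=226 R=141

Answer: 226 141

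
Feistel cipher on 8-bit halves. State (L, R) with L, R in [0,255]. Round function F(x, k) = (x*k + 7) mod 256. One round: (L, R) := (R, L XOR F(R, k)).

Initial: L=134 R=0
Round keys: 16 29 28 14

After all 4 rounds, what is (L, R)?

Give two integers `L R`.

Round 1 (k=16): L=0 R=129
Round 2 (k=29): L=129 R=164
Round 3 (k=28): L=164 R=118
Round 4 (k=14): L=118 R=223

Answer: 118 223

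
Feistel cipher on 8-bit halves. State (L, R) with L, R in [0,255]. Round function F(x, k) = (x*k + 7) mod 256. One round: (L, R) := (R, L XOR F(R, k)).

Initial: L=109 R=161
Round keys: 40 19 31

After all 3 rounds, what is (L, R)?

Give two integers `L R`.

Round 1 (k=40): L=161 R=66
Round 2 (k=19): L=66 R=76
Round 3 (k=31): L=76 R=121

Answer: 76 121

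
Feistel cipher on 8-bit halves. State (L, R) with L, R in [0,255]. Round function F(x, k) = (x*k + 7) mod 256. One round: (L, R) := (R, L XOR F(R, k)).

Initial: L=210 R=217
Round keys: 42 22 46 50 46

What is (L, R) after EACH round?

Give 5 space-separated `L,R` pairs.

Answer: 217,115 115,48 48,212 212,95 95,205

Derivation:
Round 1 (k=42): L=217 R=115
Round 2 (k=22): L=115 R=48
Round 3 (k=46): L=48 R=212
Round 4 (k=50): L=212 R=95
Round 5 (k=46): L=95 R=205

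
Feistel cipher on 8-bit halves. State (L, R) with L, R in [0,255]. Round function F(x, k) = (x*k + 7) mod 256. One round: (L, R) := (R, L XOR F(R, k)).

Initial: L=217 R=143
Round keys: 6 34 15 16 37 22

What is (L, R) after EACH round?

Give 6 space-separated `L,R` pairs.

Answer: 143,184 184,248 248,55 55,143 143,133 133,250

Derivation:
Round 1 (k=6): L=143 R=184
Round 2 (k=34): L=184 R=248
Round 3 (k=15): L=248 R=55
Round 4 (k=16): L=55 R=143
Round 5 (k=37): L=143 R=133
Round 6 (k=22): L=133 R=250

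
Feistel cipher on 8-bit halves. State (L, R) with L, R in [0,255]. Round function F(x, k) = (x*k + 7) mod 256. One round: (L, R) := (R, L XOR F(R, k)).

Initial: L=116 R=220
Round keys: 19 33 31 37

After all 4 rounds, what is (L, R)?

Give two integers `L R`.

Answer: 82 43

Derivation:
Round 1 (k=19): L=220 R=47
Round 2 (k=33): L=47 R=202
Round 3 (k=31): L=202 R=82
Round 4 (k=37): L=82 R=43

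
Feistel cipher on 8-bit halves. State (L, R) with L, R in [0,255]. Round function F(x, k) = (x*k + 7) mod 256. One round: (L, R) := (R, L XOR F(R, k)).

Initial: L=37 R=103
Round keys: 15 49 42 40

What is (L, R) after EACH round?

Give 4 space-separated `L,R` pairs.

Answer: 103,53 53,75 75,96 96,76

Derivation:
Round 1 (k=15): L=103 R=53
Round 2 (k=49): L=53 R=75
Round 3 (k=42): L=75 R=96
Round 4 (k=40): L=96 R=76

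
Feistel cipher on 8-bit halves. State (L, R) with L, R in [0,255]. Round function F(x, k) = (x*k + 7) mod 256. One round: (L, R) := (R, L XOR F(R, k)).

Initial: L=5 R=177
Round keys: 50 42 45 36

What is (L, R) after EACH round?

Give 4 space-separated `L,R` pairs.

Round 1 (k=50): L=177 R=156
Round 2 (k=42): L=156 R=46
Round 3 (k=45): L=46 R=129
Round 4 (k=36): L=129 R=5

Answer: 177,156 156,46 46,129 129,5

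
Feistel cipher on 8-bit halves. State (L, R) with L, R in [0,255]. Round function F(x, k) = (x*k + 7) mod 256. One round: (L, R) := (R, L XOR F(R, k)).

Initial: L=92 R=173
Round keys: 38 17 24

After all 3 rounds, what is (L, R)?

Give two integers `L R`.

Answer: 45 214

Derivation:
Round 1 (k=38): L=173 R=233
Round 2 (k=17): L=233 R=45
Round 3 (k=24): L=45 R=214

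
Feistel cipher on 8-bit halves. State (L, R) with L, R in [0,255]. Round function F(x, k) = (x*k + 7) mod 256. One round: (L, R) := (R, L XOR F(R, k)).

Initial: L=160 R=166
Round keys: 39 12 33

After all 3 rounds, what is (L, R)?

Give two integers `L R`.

Answer: 245 109

Derivation:
Round 1 (k=39): L=166 R=241
Round 2 (k=12): L=241 R=245
Round 3 (k=33): L=245 R=109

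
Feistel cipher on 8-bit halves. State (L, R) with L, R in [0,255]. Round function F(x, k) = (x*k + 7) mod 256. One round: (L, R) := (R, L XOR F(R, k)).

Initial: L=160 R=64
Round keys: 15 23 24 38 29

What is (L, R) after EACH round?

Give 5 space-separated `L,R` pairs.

Round 1 (k=15): L=64 R=103
Round 2 (k=23): L=103 R=8
Round 3 (k=24): L=8 R=160
Round 4 (k=38): L=160 R=207
Round 5 (k=29): L=207 R=218

Answer: 64,103 103,8 8,160 160,207 207,218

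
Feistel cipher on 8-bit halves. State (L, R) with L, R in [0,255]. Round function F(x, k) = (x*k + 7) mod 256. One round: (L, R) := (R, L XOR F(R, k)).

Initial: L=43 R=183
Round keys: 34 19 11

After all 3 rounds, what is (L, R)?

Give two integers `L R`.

Answer: 214 71

Derivation:
Round 1 (k=34): L=183 R=126
Round 2 (k=19): L=126 R=214
Round 3 (k=11): L=214 R=71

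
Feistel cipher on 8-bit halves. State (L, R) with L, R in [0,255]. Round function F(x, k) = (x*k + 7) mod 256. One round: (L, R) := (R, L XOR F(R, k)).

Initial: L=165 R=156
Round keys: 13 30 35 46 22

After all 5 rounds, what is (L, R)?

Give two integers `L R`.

Answer: 20 149

Derivation:
Round 1 (k=13): L=156 R=86
Round 2 (k=30): L=86 R=135
Round 3 (k=35): L=135 R=42
Round 4 (k=46): L=42 R=20
Round 5 (k=22): L=20 R=149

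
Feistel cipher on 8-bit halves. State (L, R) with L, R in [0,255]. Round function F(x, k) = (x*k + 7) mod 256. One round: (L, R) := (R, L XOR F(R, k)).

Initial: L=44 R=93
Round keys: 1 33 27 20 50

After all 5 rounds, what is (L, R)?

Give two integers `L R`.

Round 1 (k=1): L=93 R=72
Round 2 (k=33): L=72 R=18
Round 3 (k=27): L=18 R=165
Round 4 (k=20): L=165 R=249
Round 5 (k=50): L=249 R=12

Answer: 249 12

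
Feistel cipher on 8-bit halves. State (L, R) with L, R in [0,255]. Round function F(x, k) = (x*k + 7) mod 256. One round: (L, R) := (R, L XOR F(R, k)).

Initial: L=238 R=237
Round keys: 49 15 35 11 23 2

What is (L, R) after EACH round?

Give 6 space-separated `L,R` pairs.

Answer: 237,138 138,240 240,93 93,246 246,124 124,9

Derivation:
Round 1 (k=49): L=237 R=138
Round 2 (k=15): L=138 R=240
Round 3 (k=35): L=240 R=93
Round 4 (k=11): L=93 R=246
Round 5 (k=23): L=246 R=124
Round 6 (k=2): L=124 R=9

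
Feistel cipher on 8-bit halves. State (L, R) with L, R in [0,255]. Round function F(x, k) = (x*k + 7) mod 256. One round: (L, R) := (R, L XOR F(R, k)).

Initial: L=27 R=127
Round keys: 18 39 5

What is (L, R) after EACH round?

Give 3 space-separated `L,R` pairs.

Answer: 127,238 238,54 54,251

Derivation:
Round 1 (k=18): L=127 R=238
Round 2 (k=39): L=238 R=54
Round 3 (k=5): L=54 R=251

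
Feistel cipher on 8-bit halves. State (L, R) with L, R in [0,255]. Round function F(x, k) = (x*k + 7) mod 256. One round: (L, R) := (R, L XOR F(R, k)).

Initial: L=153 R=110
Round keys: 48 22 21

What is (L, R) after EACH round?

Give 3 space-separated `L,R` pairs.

Round 1 (k=48): L=110 R=62
Round 2 (k=22): L=62 R=53
Round 3 (k=21): L=53 R=94

Answer: 110,62 62,53 53,94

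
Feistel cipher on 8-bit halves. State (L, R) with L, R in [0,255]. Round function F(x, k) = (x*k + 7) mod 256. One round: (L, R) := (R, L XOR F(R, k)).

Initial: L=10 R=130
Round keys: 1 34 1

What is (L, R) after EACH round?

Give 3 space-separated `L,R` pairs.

Answer: 130,131 131,239 239,117

Derivation:
Round 1 (k=1): L=130 R=131
Round 2 (k=34): L=131 R=239
Round 3 (k=1): L=239 R=117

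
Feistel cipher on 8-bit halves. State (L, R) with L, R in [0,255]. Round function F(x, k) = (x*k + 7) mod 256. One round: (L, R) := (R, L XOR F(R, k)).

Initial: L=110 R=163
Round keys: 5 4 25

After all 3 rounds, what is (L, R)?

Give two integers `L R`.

Answer: 196 115

Derivation:
Round 1 (k=5): L=163 R=88
Round 2 (k=4): L=88 R=196
Round 3 (k=25): L=196 R=115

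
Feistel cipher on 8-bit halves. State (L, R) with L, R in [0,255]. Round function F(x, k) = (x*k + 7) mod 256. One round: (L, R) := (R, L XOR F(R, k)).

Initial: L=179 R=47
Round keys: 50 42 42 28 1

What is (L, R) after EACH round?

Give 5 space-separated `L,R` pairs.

Answer: 47,134 134,44 44,185 185,111 111,207

Derivation:
Round 1 (k=50): L=47 R=134
Round 2 (k=42): L=134 R=44
Round 3 (k=42): L=44 R=185
Round 4 (k=28): L=185 R=111
Round 5 (k=1): L=111 R=207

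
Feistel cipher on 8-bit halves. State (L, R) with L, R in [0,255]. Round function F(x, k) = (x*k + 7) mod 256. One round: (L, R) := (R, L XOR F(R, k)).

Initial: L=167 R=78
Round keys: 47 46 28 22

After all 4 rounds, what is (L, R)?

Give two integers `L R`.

Round 1 (k=47): L=78 R=254
Round 2 (k=46): L=254 R=229
Round 3 (k=28): L=229 R=237
Round 4 (k=22): L=237 R=128

Answer: 237 128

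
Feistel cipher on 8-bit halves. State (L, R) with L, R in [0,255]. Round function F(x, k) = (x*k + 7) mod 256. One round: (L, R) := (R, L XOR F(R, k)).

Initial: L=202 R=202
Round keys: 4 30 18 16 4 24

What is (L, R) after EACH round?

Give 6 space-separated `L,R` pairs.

Round 1 (k=4): L=202 R=229
Round 2 (k=30): L=229 R=23
Round 3 (k=18): L=23 R=64
Round 4 (k=16): L=64 R=16
Round 5 (k=4): L=16 R=7
Round 6 (k=24): L=7 R=191

Answer: 202,229 229,23 23,64 64,16 16,7 7,191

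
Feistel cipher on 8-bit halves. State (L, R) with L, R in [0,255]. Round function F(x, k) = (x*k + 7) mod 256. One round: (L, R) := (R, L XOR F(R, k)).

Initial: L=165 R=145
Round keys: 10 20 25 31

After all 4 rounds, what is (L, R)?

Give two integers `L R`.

Round 1 (k=10): L=145 R=20
Round 2 (k=20): L=20 R=6
Round 3 (k=25): L=6 R=137
Round 4 (k=31): L=137 R=152

Answer: 137 152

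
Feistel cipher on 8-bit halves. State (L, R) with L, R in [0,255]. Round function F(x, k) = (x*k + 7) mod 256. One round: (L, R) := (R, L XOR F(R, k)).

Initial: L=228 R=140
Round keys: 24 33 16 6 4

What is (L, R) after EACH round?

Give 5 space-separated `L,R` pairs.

Answer: 140,195 195,166 166,164 164,121 121,79

Derivation:
Round 1 (k=24): L=140 R=195
Round 2 (k=33): L=195 R=166
Round 3 (k=16): L=166 R=164
Round 4 (k=6): L=164 R=121
Round 5 (k=4): L=121 R=79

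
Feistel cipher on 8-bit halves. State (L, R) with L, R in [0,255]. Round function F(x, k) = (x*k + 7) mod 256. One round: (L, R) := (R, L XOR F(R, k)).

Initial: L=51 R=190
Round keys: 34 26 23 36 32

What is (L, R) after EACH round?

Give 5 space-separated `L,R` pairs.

Round 1 (k=34): L=190 R=112
Round 2 (k=26): L=112 R=217
Round 3 (k=23): L=217 R=246
Round 4 (k=36): L=246 R=70
Round 5 (k=32): L=70 R=49

Answer: 190,112 112,217 217,246 246,70 70,49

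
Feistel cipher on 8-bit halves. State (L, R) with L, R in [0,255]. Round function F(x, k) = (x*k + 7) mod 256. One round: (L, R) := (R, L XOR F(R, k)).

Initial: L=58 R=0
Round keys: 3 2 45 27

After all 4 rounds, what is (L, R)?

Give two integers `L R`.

Round 1 (k=3): L=0 R=61
Round 2 (k=2): L=61 R=129
Round 3 (k=45): L=129 R=137
Round 4 (k=27): L=137 R=251

Answer: 137 251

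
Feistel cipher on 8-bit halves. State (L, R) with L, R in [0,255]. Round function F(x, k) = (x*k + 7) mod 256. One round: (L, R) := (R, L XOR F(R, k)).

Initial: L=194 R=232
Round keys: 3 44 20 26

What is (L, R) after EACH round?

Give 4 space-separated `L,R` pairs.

Answer: 232,125 125,107 107,30 30,120

Derivation:
Round 1 (k=3): L=232 R=125
Round 2 (k=44): L=125 R=107
Round 3 (k=20): L=107 R=30
Round 4 (k=26): L=30 R=120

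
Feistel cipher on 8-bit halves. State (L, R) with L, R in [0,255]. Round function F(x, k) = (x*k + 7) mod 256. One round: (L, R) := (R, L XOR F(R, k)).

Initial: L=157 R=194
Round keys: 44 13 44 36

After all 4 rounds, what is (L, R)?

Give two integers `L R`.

Round 1 (k=44): L=194 R=194
Round 2 (k=13): L=194 R=35
Round 3 (k=44): L=35 R=201
Round 4 (k=36): L=201 R=104

Answer: 201 104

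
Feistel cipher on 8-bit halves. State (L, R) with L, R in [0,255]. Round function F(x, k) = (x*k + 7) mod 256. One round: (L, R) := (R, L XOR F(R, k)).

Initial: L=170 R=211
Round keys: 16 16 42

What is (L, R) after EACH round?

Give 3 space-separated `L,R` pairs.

Round 1 (k=16): L=211 R=157
Round 2 (k=16): L=157 R=4
Round 3 (k=42): L=4 R=50

Answer: 211,157 157,4 4,50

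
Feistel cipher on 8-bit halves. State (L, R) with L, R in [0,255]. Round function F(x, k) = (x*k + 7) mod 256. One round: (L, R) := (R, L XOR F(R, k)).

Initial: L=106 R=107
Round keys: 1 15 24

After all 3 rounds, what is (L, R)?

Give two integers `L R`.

Answer: 4 127

Derivation:
Round 1 (k=1): L=107 R=24
Round 2 (k=15): L=24 R=4
Round 3 (k=24): L=4 R=127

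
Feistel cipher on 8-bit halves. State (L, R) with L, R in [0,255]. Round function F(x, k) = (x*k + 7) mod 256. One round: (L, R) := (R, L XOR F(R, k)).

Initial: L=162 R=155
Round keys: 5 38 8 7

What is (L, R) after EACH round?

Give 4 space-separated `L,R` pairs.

Round 1 (k=5): L=155 R=172
Round 2 (k=38): L=172 R=20
Round 3 (k=8): L=20 R=11
Round 4 (k=7): L=11 R=64

Answer: 155,172 172,20 20,11 11,64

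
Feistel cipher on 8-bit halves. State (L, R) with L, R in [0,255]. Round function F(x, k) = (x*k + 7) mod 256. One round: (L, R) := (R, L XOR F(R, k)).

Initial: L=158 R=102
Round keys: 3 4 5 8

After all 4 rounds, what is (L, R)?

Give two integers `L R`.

Answer: 71 250

Derivation:
Round 1 (k=3): L=102 R=167
Round 2 (k=4): L=167 R=197
Round 3 (k=5): L=197 R=71
Round 4 (k=8): L=71 R=250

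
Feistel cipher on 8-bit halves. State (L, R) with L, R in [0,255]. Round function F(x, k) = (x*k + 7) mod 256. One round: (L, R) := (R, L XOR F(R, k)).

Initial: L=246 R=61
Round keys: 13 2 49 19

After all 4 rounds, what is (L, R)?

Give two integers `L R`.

Round 1 (k=13): L=61 R=214
Round 2 (k=2): L=214 R=142
Round 3 (k=49): L=142 R=227
Round 4 (k=19): L=227 R=110

Answer: 227 110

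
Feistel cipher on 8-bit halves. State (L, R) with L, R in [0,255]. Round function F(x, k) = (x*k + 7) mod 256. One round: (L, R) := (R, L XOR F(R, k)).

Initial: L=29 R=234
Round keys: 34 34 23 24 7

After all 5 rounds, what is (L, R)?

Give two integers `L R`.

Round 1 (k=34): L=234 R=6
Round 2 (k=34): L=6 R=57
Round 3 (k=23): L=57 R=32
Round 4 (k=24): L=32 R=62
Round 5 (k=7): L=62 R=153

Answer: 62 153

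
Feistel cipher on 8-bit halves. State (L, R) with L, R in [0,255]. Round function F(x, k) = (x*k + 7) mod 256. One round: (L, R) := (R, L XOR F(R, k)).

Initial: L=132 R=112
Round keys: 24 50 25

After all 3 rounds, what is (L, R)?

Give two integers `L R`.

Round 1 (k=24): L=112 R=3
Round 2 (k=50): L=3 R=237
Round 3 (k=25): L=237 R=47

Answer: 237 47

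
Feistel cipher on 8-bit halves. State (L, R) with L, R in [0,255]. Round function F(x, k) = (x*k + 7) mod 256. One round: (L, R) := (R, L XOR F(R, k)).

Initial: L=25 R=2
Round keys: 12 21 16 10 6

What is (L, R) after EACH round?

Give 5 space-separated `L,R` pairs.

Answer: 2,6 6,135 135,113 113,246 246,186

Derivation:
Round 1 (k=12): L=2 R=6
Round 2 (k=21): L=6 R=135
Round 3 (k=16): L=135 R=113
Round 4 (k=10): L=113 R=246
Round 5 (k=6): L=246 R=186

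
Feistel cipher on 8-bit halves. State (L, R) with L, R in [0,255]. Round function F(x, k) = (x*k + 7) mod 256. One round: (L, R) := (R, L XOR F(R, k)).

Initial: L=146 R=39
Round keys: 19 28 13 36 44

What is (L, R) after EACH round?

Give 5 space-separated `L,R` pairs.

Answer: 39,126 126,232 232,177 177,3 3,58

Derivation:
Round 1 (k=19): L=39 R=126
Round 2 (k=28): L=126 R=232
Round 3 (k=13): L=232 R=177
Round 4 (k=36): L=177 R=3
Round 5 (k=44): L=3 R=58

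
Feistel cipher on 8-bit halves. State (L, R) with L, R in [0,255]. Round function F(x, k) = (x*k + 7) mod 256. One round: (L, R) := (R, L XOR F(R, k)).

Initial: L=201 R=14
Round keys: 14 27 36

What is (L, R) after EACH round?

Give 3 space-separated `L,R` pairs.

Answer: 14,2 2,51 51,49

Derivation:
Round 1 (k=14): L=14 R=2
Round 2 (k=27): L=2 R=51
Round 3 (k=36): L=51 R=49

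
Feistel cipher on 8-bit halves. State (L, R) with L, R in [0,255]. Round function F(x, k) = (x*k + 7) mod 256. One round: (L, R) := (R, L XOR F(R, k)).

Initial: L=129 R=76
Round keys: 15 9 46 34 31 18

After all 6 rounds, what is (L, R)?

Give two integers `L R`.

Answer: 216 223

Derivation:
Round 1 (k=15): L=76 R=250
Round 2 (k=9): L=250 R=157
Round 3 (k=46): L=157 R=199
Round 4 (k=34): L=199 R=232
Round 5 (k=31): L=232 R=216
Round 6 (k=18): L=216 R=223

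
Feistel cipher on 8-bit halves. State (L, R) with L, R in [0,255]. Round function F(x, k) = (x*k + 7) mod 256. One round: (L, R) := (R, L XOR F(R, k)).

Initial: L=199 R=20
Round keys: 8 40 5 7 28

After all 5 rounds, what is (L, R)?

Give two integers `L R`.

Answer: 34 185

Derivation:
Round 1 (k=8): L=20 R=96
Round 2 (k=40): L=96 R=19
Round 3 (k=5): L=19 R=6
Round 4 (k=7): L=6 R=34
Round 5 (k=28): L=34 R=185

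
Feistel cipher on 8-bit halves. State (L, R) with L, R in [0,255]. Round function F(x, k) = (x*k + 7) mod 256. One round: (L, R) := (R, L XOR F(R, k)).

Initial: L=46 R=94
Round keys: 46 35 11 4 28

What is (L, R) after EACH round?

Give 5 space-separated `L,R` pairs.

Round 1 (k=46): L=94 R=197
Round 2 (k=35): L=197 R=168
Round 3 (k=11): L=168 R=250
Round 4 (k=4): L=250 R=71
Round 5 (k=28): L=71 R=49

Answer: 94,197 197,168 168,250 250,71 71,49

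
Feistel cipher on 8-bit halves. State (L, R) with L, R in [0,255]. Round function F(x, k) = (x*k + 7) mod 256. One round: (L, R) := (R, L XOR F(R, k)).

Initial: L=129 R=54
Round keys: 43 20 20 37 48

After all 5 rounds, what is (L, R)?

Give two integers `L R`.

Answer: 231 148

Derivation:
Round 1 (k=43): L=54 R=152
Round 2 (k=20): L=152 R=209
Round 3 (k=20): L=209 R=195
Round 4 (k=37): L=195 R=231
Round 5 (k=48): L=231 R=148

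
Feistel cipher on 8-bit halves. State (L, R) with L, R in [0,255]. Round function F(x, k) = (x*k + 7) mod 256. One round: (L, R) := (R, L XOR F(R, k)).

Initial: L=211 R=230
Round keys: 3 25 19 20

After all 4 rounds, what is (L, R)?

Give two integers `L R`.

Answer: 102 120

Derivation:
Round 1 (k=3): L=230 R=106
Round 2 (k=25): L=106 R=135
Round 3 (k=19): L=135 R=102
Round 4 (k=20): L=102 R=120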